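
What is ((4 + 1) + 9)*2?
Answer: 28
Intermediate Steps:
((4 + 1) + 9)*2 = (5 + 9)*2 = 14*2 = 28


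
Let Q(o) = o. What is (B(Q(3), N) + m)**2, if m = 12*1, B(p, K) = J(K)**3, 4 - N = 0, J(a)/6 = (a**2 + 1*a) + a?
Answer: 8916172112016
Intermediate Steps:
J(a) = 6*a**2 + 12*a (J(a) = 6*((a**2 + 1*a) + a) = 6*((a**2 + a) + a) = 6*((a + a**2) + a) = 6*(a**2 + 2*a) = 6*a**2 + 12*a)
N = 4 (N = 4 - 1*0 = 4 + 0 = 4)
B(p, K) = 216*K**3*(2 + K)**3 (B(p, K) = (6*K*(2 + K))**3 = 216*K**3*(2 + K)**3)
m = 12
(B(Q(3), N) + m)**2 = (216*4**3*(2 + 4)**3 + 12)**2 = (216*64*6**3 + 12)**2 = (216*64*216 + 12)**2 = (2985984 + 12)**2 = 2985996**2 = 8916172112016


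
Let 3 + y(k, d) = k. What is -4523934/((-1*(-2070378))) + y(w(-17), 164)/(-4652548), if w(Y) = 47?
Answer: -876996299186/401355542631 ≈ -2.1851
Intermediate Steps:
y(k, d) = -3 + k
-4523934/((-1*(-2070378))) + y(w(-17), 164)/(-4652548) = -4523934/((-1*(-2070378))) + (-3 + 47)/(-4652548) = -4523934/2070378 + 44*(-1/4652548) = -4523934*1/2070378 - 11/1163137 = -753989/345063 - 11/1163137 = -876996299186/401355542631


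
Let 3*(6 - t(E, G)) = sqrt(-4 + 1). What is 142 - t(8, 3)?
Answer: 136 + I*sqrt(3)/3 ≈ 136.0 + 0.57735*I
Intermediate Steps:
t(E, G) = 6 - I*sqrt(3)/3 (t(E, G) = 6 - sqrt(-4 + 1)/3 = 6 - I*sqrt(3)/3)
142 - t(8, 3) = 142 - (6 - I*sqrt(3)/3) = 142 + (-6 + I*sqrt(3)/3) = 136 + I*sqrt(3)/3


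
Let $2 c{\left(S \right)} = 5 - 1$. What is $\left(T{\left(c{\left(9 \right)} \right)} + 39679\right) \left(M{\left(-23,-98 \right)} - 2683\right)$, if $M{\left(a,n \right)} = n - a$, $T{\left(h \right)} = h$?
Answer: $-109440198$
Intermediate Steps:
$c{\left(S \right)} = 2$ ($c{\left(S \right)} = \frac{5 - 1}{2} = \frac{1}{2} \cdot 4 = 2$)
$\left(T{\left(c{\left(9 \right)} \right)} + 39679\right) \left(M{\left(-23,-98 \right)} - 2683\right) = \left(2 + 39679\right) \left(\left(-98 - -23\right) - 2683\right) = 39681 \left(\left(-98 + 23\right) - 2683\right) = 39681 \left(-75 - 2683\right) = 39681 \left(-2758\right) = -109440198$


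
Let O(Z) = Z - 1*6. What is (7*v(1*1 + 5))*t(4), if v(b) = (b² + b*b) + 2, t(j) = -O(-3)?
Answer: 4662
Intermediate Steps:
O(Z) = -6 + Z (O(Z) = Z - 6 = -6 + Z)
t(j) = 9 (t(j) = -(-6 - 3) = -1*(-9) = 9)
v(b) = 2 + 2*b² (v(b) = (b² + b²) + 2 = 2*b² + 2 = 2 + 2*b²)
(7*v(1*1 + 5))*t(4) = (7*(2 + 2*(1*1 + 5)²))*9 = (7*(2 + 2*(1 + 5)²))*9 = (7*(2 + 2*6²))*9 = (7*(2 + 2*36))*9 = (7*(2 + 72))*9 = (7*74)*9 = 518*9 = 4662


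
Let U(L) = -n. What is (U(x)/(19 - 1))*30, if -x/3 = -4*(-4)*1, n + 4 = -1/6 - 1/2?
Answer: 70/9 ≈ 7.7778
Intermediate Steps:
n = -14/3 (n = -4 + (-1/6 - 1/2) = -4 + (-1*⅙ - 1*½) = -4 + (-⅙ - ½) = -4 - ⅔ = -14/3 ≈ -4.6667)
x = -48 (x = -3*(-4*(-4)) = -48 ≈ -48.000)
U(L) = 14/3 (U(L) = -1*(-14/3) = 14/3)
(U(x)/(19 - 1))*30 = ((14/3)/(19 - 1))*30 = ((14/3)/18)*30 = ((1/18)*(14/3))*30 = (7/27)*30 = 70/9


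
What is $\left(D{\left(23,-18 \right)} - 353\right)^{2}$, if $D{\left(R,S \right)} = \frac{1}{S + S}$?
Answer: $\frac{161518681}{1296} \approx 1.2463 \cdot 10^{5}$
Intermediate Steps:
$D{\left(R,S \right)} = \frac{1}{2 S}$
$\left(D{\left(23,-18 \right)} - 353\right)^{2} = \left(\frac{1}{2 \left(-18\right)} - 353\right)^{2} = \left(\frac{1}{2} \left(- \frac{1}{18}\right) - 353\right)^{2} = \left(- \frac{1}{36} - 353\right)^{2} = \left(- \frac{12709}{36}\right)^{2} = \frac{161518681}{1296}$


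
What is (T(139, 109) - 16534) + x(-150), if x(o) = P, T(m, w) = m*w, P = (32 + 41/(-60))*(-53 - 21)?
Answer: -111013/30 ≈ -3700.4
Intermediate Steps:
P = -69523/30 (P = (32 + 41*(-1/60))*(-74) = (32 - 41/60)*(-74) = (1879/60)*(-74) = -69523/30 ≈ -2317.4)
x(o) = -69523/30
(T(139, 109) - 16534) + x(-150) = (139*109 - 16534) - 69523/30 = (15151 - 16534) - 69523/30 = -1383 - 69523/30 = -111013/30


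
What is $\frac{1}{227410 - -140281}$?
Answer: $\frac{1}{367691} \approx 2.7197 \cdot 10^{-6}$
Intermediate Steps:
$\frac{1}{227410 - -140281} = \frac{1}{227410 + \left(35896 + 104385\right)} = \frac{1}{227410 + 140281} = \frac{1}{367691}$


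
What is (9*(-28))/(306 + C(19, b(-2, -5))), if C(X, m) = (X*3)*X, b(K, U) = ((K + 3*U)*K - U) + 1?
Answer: -84/463 ≈ -0.18143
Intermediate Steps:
b(K, U) = 1 - U + K*(K + 3*U) (b(K, U) = (K*(K + 3*U) - U) + 1 = (-U + K*(K + 3*U)) + 1 = 1 - U + K*(K + 3*U))
C(X, m) = 3*X² (C(X, m) = (3*X)*X = 3*X²)
(9*(-28))/(306 + C(19, b(-2, -5))) = (9*(-28))/(306 + 3*19²) = -252/(306 + 3*361) = -252/(306 + 1083) = -252/1389 = -252*1/1389 = -84/463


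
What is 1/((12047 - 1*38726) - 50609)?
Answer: -1/77288 ≈ -1.2939e-5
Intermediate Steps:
1/((12047 - 1*38726) - 50609) = 1/((12047 - 38726) - 50609) = 1/(-26679 - 50609) = 1/(-77288) = -1/77288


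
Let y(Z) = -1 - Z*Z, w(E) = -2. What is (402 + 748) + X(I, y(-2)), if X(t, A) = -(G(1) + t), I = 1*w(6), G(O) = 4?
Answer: 1148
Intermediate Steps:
I = -2 (I = 1*(-2) = -2)
y(Z) = -1 - Z**2
X(t, A) = -4 - t (X(t, A) = -(4 + t) = -4 - t)
(402 + 748) + X(I, y(-2)) = (402 + 748) + (-4 - 1*(-2)) = 1150 + (-4 + 2) = 1150 - 2 = 1148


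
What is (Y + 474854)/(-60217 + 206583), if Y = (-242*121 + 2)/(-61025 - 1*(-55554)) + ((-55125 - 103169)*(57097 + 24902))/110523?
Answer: 36020088738716/14750554054313 ≈ 2.4419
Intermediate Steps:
Y = -23670022909362/201557111 (Y = (-29282 + 2)/(-61025 + 55554) - 158294*81999*(1/110523) = -29280/(-5471) - 12979949706*1/110523 = -29280*(-1/5471) - 4326649902/36841 = 29280/5471 - 4326649902/36841 = -23670022909362/201557111 ≈ -1.1744e+5)
(Y + 474854)/(-60217 + 206583) = (-23670022909362/201557111 + 474854)/(-60217 + 206583) = (72040177477432/201557111)/146366 = (72040177477432/201557111)*(1/146366) = 36020088738716/14750554054313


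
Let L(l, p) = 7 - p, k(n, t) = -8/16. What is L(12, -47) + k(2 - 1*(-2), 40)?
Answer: 107/2 ≈ 53.500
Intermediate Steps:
k(n, t) = -½ (k(n, t) = -8*1/16 = -½)
L(12, -47) + k(2 - 1*(-2), 40) = (7 - 1*(-47)) - ½ = (7 + 47) - ½ = 54 - ½ = 107/2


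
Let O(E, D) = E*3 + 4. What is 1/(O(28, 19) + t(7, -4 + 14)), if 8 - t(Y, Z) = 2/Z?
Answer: 5/479 ≈ 0.010438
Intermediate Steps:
t(Y, Z) = 8 - 2/Z
O(E, D) = 4 + 3*E (O(E, D) = 3*E + 4 = 4 + 3*E)
1/(O(28, 19) + t(7, -4 + 14)) = 1/((4 + 3*28) + (8 - 2/(-4 + 14))) = 1/((4 + 84) + (8 - 2/10)) = 1/(88 + (8 - 2*1/10)) = 1/(88 + (8 - 1/5)) = 1/(88 + 39/5) = 1/(479/5) = 5/479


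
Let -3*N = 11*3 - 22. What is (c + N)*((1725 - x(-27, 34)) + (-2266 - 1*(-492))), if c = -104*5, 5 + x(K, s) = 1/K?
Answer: 1864777/81 ≈ 23022.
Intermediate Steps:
x(K, s) = -5 + 1/K
c = -520
N = -11/3 (N = -(11*3 - 22)/3 = -(33 - 22)/3 = -1/3*11 = -11/3 ≈ -3.6667)
(c + N)*((1725 - x(-27, 34)) + (-2266 - 1*(-492))) = (-520 - 11/3)*((1725 - (-5 + 1/(-27))) + (-2266 - 1*(-492))) = -1571*((1725 - (-5 - 1/27)) + (-2266 + 492))/3 = -1571*((1725 - 1*(-136/27)) - 1774)/3 = -1571*((1725 + 136/27) - 1774)/3 = -1571*(46711/27 - 1774)/3 = -1571/3*(-1187/27) = 1864777/81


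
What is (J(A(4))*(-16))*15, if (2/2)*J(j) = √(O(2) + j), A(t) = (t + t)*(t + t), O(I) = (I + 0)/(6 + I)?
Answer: -120*√257 ≈ -1923.7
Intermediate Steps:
O(I) = I/(6 + I)
A(t) = 4*t² (A(t) = (2*t)*(2*t) = 4*t²)
J(j) = √(¼ + j) (J(j) = √(2/(6 + 2) + j) = √(2/8 + j) = √(2*(⅛) + j) = √(¼ + j))
(J(A(4))*(-16))*15 = ((√(1 + 4*(4*4²))/2)*(-16))*15 = ((√(1 + 4*(4*16))/2)*(-16))*15 = ((√(1 + 4*64)/2)*(-16))*15 = ((√(1 + 256)/2)*(-16))*15 = ((√257/2)*(-16))*15 = -8*√257*15 = -120*√257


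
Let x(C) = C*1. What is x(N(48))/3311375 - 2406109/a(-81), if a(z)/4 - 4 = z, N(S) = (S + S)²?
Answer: 7967532028403/1019903500 ≈ 7812.0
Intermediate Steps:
N(S) = 4*S² (N(S) = (2*S)² = 4*S²)
a(z) = 16 + 4*z
x(C) = C
x(N(48))/3311375 - 2406109/a(-81) = (4*48²)/3311375 - 2406109/(16 + 4*(-81)) = (4*2304)*(1/3311375) - 2406109/(16 - 324) = 9216*(1/3311375) - 2406109/(-308) = 9216/3311375 - 2406109*(-1/308) = 9216/3311375 + 2406109/308 = 7967532028403/1019903500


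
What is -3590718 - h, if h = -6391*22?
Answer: -3450116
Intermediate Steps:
h = -140602 (h = -1*140602 = -140602)
-3590718 - h = -3590718 - 1*(-140602) = -3590718 + 140602 = -3450116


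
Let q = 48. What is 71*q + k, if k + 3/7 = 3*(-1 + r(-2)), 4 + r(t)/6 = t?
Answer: 23076/7 ≈ 3296.6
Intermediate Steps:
r(t) = -24 + 6*t
k = -780/7 (k = -3/7 + 3*(-1 + (-24 + 6*(-2))) = -3/7 + 3*(-1 + (-24 - 12)) = -3/7 + 3*(-1 - 36) = -3/7 + 3*(-37) = -3/7 - 111 = -780/7 ≈ -111.43)
71*q + k = 71*48 - 780/7 = 3408 - 780/7 = 23076/7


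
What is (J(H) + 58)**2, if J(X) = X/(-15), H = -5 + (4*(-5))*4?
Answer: 36481/9 ≈ 4053.4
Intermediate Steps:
H = -85 (H = -5 - 20*4 = -5 - 80 = -85)
J(X) = -X/15 (J(X) = X*(-1/15) = -X/15)
(J(H) + 58)**2 = (-1/15*(-85) + 58)**2 = (17/3 + 58)**2 = (191/3)**2 = 36481/9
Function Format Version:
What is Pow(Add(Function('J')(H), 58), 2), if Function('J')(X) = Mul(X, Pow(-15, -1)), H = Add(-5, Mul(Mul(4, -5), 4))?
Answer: Rational(36481, 9) ≈ 4053.4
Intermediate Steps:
H = -85 (H = Add(-5, Mul(-20, 4)) = Add(-5, -80) = -85)
Function('J')(X) = Mul(Rational(-1, 15), X) (Function('J')(X) = Mul(X, Rational(-1, 15)) = Mul(Rational(-1, 15), X))
Pow(Add(Function('J')(H), 58), 2) = Pow(Add(Mul(Rational(-1, 15), -85), 58), 2) = Pow(Add(Rational(17, 3), 58), 2) = Pow(Rational(191, 3), 2) = Rational(36481, 9)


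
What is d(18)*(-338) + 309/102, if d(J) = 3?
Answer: -34373/34 ≈ -1011.0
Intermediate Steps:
d(18)*(-338) + 309/102 = 3*(-338) + 309/102 = -1014 + 309*(1/102) = -1014 + 103/34 = -34373/34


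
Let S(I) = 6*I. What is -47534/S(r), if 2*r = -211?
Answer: 47534/633 ≈ 75.093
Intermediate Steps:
r = -211/2 (r = (½)*(-211) = -211/2 ≈ -105.50)
-47534/S(r) = -47534/(6*(-211/2)) = -47534/(-633) = -47534*(-1/633) = 47534/633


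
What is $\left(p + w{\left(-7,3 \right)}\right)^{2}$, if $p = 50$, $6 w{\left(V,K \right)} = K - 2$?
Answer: $\frac{90601}{36} \approx 2516.7$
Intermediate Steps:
$w{\left(V,K \right)} = - \frac{1}{3} + \frac{K}{6}$ ($w{\left(V,K \right)} = \frac{K - 2}{6} = \frac{-2 + K}{6} = - \frac{1}{3} + \frac{K}{6}$)
$\left(p + w{\left(-7,3 \right)}\right)^{2} = \left(50 + \left(- \frac{1}{3} + \frac{1}{6} \cdot 3\right)\right)^{2} = \left(50 + \left(- \frac{1}{3} + \frac{1}{2}\right)\right)^{2} = \left(50 + \frac{1}{6}\right)^{2} = \left(\frac{301}{6}\right)^{2} = \frac{90601}{36}$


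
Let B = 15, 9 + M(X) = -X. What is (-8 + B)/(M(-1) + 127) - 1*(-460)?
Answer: 7821/17 ≈ 460.06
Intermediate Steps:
M(X) = -9 - X
(-8 + B)/(M(-1) + 127) - 1*(-460) = (-8 + 15)/((-9 - 1*(-1)) + 127) - 1*(-460) = 7/((-9 + 1) + 127) + 460 = 7/(-8 + 127) + 460 = 7/119 + 460 = 7*(1/119) + 460 = 1/17 + 460 = 7821/17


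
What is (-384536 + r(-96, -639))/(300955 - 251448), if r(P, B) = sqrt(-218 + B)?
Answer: -384536/49507 + I*sqrt(857)/49507 ≈ -7.7673 + 0.00059132*I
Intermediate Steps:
(-384536 + r(-96, -639))/(300955 - 251448) = (-384536 + sqrt(-218 - 639))/(300955 - 251448) = (-384536 + sqrt(-857))/49507 = (-384536 + I*sqrt(857))*(1/49507) = -384536/49507 + I*sqrt(857)/49507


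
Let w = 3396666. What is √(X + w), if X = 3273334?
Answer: 100*√667 ≈ 2582.6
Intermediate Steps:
√(X + w) = √(3273334 + 3396666) = √6670000 = 100*√667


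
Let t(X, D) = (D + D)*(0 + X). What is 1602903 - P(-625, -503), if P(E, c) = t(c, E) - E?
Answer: 973528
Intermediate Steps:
t(X, D) = 2*D*X (t(X, D) = (2*D)*X = 2*D*X)
P(E, c) = -E + 2*E*c (P(E, c) = 2*E*c - E = -E + 2*E*c)
1602903 - P(-625, -503) = 1602903 - (-625)*(-1 + 2*(-503)) = 1602903 - (-625)*(-1 - 1006) = 1602903 - (-625)*(-1007) = 1602903 - 1*629375 = 1602903 - 629375 = 973528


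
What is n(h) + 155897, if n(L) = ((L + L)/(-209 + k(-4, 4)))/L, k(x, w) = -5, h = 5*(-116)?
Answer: 16680978/107 ≈ 1.5590e+5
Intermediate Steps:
h = -580
n(L) = -1/107 (n(L) = ((L + L)/(-209 - 5))/L = ((2*L)/(-214))/L = ((2*L)*(-1/214))/L = (-L/107)/L = -1/107)
n(h) + 155897 = -1/107 + 155897 = 16680978/107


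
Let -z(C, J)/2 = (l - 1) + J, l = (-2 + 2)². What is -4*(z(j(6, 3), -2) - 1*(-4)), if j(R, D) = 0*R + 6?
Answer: -40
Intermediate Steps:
l = 0 (l = 0² = 0)
j(R, D) = 6 (j(R, D) = 0 + 6 = 6)
z(C, J) = 2 - 2*J (z(C, J) = -2*((0 - 1) + J) = -2*(-1 + J) = 2 - 2*J)
-4*(z(j(6, 3), -2) - 1*(-4)) = -4*((2 - 2*(-2)) - 1*(-4)) = -4*((2 + 4) + 4) = -4*(6 + 4) = -4*10 = -40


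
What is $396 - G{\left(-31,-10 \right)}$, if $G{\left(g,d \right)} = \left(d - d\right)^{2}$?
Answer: $396$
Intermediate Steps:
$G{\left(g,d \right)} = 0$ ($G{\left(g,d \right)} = 0^{2} = 0$)
$396 - G{\left(-31,-10 \right)} = 396 - 0 = 396 + 0 = 396$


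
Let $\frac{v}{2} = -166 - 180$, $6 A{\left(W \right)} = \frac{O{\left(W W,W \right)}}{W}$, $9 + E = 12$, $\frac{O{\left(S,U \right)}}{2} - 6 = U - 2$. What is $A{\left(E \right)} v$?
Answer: $- \frac{4844}{9} \approx -538.22$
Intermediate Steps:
$O{\left(S,U \right)} = 8 + 2 U$ ($O{\left(S,U \right)} = 12 + 2 \left(U - 2\right) = 12 + 2 \left(-2 + U\right) = 12 + \left(-4 + 2 U\right) = 8 + 2 U$)
$E = 3$ ($E = -9 + 12 = 3$)
$A{\left(W \right)} = \frac{8 + 2 W}{6 W}$ ($A{\left(W \right)} = \frac{\left(8 + 2 W\right) \frac{1}{W}}{6} = \frac{\frac{1}{W} \left(8 + 2 W\right)}{6} = \frac{8 + 2 W}{6 W}$)
$v = -692$ ($v = 2 \left(-166 - 180\right) = 2 \left(-346\right) = -692$)
$A{\left(E \right)} v = \frac{4 + 3}{3 \cdot 3} \left(-692\right) = \frac{1}{3} \cdot \frac{1}{3} \cdot 7 \left(-692\right) = \frac{7}{9} \left(-692\right) = - \frac{4844}{9}$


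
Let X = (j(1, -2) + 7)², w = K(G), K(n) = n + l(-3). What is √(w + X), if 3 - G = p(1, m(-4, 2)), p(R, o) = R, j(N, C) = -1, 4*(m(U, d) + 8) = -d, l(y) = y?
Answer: √35 ≈ 5.9161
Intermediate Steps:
m(U, d) = -8 - d/4 (m(U, d) = -8 + (-d)/4 = -8 - d/4)
G = 2 (G = 3 - 1*1 = 3 - 1 = 2)
K(n) = -3 + n (K(n) = n - 3 = -3 + n)
w = -1 (w = -3 + 2 = -1)
X = 36 (X = (-1 + 7)² = 6² = 36)
√(w + X) = √(-1 + 36) = √35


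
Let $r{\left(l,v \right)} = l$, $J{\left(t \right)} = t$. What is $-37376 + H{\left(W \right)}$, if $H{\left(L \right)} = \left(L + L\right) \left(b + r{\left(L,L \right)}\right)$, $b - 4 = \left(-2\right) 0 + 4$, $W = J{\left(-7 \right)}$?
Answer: $-37390$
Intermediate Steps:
$W = -7$
$b = 8$ ($b = 4 + \left(\left(-2\right) 0 + 4\right) = 4 + \left(0 + 4\right) = 4 + 4 = 8$)
$H{\left(L \right)} = 2 L \left(8 + L\right)$ ($H{\left(L \right)} = \left(L + L\right) \left(8 + L\right) = 2 L \left(8 + L\right)$)
$-37376 + H{\left(W \right)} = -37376 + 2 \left(-7\right) \left(8 - 7\right) = -37376 + 2 \left(-7\right) 1 = -37376 - 14 = -37390$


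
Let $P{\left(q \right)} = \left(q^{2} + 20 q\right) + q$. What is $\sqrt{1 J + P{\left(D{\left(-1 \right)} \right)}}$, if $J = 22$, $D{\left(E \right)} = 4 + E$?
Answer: $\sqrt{94} \approx 9.6954$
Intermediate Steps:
$P{\left(q \right)} = q^{2} + 21 q$
$\sqrt{1 J + P{\left(D{\left(-1 \right)} \right)}} = \sqrt{1 \cdot 22 + \left(4 - 1\right) \left(21 + \left(4 - 1\right)\right)} = \sqrt{22 + 3 \left(21 + 3\right)} = \sqrt{22 + 3 \cdot 24} = \sqrt{22 + 72} = \sqrt{94}$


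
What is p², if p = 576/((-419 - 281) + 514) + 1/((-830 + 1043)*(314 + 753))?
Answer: 476024469460225/49637675250801 ≈ 9.5900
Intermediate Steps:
p = -21817985/7045401 (p = 576/(-700 + 514) + 1/(213*1067) = 576/(-186) + (1/213)*(1/1067) = 576*(-1/186) + 1/227271 = -96/31 + 1/227271 = -21817985/7045401 ≈ -3.0968)
p² = (-21817985/7045401)² = 476024469460225/49637675250801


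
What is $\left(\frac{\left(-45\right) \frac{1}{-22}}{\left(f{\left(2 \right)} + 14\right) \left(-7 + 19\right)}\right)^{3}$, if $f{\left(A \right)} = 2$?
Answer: $\frac{3375}{2791309312} \approx 1.2091 \cdot 10^{-6}$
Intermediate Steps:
$\left(\frac{\left(-45\right) \frac{1}{-22}}{\left(f{\left(2 \right)} + 14\right) \left(-7 + 19\right)}\right)^{3} = \left(\frac{\left(-45\right) \frac{1}{-22}}{\left(2 + 14\right) \left(-7 + 19\right)}\right)^{3} = \left(\frac{\left(-45\right) \left(- \frac{1}{22}\right)}{16 \cdot 12}\right)^{3} = \left(\frac{45}{22 \cdot 192}\right)^{3} = \left(\frac{45}{22} \cdot \frac{1}{192}\right)^{3} = \left(\frac{15}{1408}\right)^{3} = \frac{3375}{2791309312}$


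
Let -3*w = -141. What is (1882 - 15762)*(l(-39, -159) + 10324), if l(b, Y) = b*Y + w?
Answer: -230019360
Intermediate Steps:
w = 47 (w = -⅓*(-141) = 47)
l(b, Y) = 47 + Y*b (l(b, Y) = b*Y + 47 = Y*b + 47 = 47 + Y*b)
(1882 - 15762)*(l(-39, -159) + 10324) = (1882 - 15762)*((47 - 159*(-39)) + 10324) = -13880*((47 + 6201) + 10324) = -13880*(6248 + 10324) = -13880*16572 = -230019360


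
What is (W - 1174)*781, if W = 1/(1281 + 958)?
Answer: -2052924885/2239 ≈ -9.1689e+5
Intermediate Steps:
W = 1/2239 ≈ 0.00044663
(W - 1174)*781 = (1/2239 - 1174)*781 = -2628585/2239*781 = -2052924885/2239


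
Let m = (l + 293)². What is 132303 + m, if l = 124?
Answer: 306192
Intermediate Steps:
m = 173889 (m = (124 + 293)² = 417² = 173889)
132303 + m = 132303 + 173889 = 306192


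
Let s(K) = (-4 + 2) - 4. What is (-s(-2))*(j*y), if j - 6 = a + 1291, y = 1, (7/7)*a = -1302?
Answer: -30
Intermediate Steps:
a = -1302
s(K) = -6 (s(K) = -2 - 4 = -6)
j = -5 (j = 6 + (-1302 + 1291) = 6 - 11 = -5)
(-s(-2))*(j*y) = (-1*(-6))*(-5*1) = 6*(-5) = -30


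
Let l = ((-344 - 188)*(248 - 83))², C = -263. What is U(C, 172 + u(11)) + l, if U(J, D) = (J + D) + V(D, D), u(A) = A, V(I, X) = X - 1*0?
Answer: 7705328503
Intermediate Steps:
V(I, X) = X (V(I, X) = X + 0 = X)
U(J, D) = J + 2*D (U(J, D) = (J + D) + D = (D + J) + D = J + 2*D)
l = 7705328400 (l = (-532*165)² = (-87780)² = 7705328400)
U(C, 172 + u(11)) + l = (-263 + 2*(172 + 11)) + 7705328400 = (-263 + 2*183) + 7705328400 = (-263 + 366) + 7705328400 = 103 + 7705328400 = 7705328503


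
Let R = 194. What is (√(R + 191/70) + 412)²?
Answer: (28840 + √963970)²/4900 ≈ 1.8150e+5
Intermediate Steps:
(√(R + 191/70) + 412)² = (√(194 + 191/70) + 412)² = (√(13771/70) + 412)² = (√963970/70 + 412)² = (412 + √963970/70)²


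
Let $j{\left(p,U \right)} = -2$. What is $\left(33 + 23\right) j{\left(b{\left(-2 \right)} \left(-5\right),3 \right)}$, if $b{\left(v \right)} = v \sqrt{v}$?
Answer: $-112$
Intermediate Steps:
$b{\left(v \right)} = v^{\frac{3}{2}}$
$\left(33 + 23\right) j{\left(b{\left(-2 \right)} \left(-5\right),3 \right)} = \left(33 + 23\right) \left(-2\right) = 56 \left(-2\right) = -112$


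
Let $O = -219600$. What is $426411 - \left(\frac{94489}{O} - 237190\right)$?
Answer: $\frac{2388965149}{3600} \approx 6.636 \cdot 10^{5}$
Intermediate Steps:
$426411 - \left(\frac{94489}{O} - 237190\right) = 426411 - \left(\frac{94489}{-219600} - 237190\right) = 426411 - \left(94489 \left(- \frac{1}{219600}\right) - 237190\right) = 426411 - \left(- \frac{1549}{3600} - 237190\right) = 426411 - - \frac{853885549}{3600} = 426411 + \frac{853885549}{3600} = \frac{2388965149}{3600}$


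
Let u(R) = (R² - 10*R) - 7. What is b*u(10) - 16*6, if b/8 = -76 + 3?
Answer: 3992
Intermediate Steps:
b = -584 (b = 8*(-76 + 3) = 8*(-73) = -584)
u(R) = -7 + R² - 10*R
b*u(10) - 16*6 = -584*(-7 + 10² - 10*10) - 16*6 = -584*(-7 + 100 - 100) - 96 = -584*(-7) - 96 = 4088 - 96 = 3992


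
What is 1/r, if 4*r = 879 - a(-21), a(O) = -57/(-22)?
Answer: 88/19281 ≈ 0.0045641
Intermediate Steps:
a(O) = 57/22 (a(O) = -57*(-1/22) = 57/22)
r = 19281/88 (r = (879 - 1*57/22)/4 = (879 - 57/22)/4 = (¼)*(19281/22) = 19281/88 ≈ 219.10)
1/r = 1/(19281/88) = 88/19281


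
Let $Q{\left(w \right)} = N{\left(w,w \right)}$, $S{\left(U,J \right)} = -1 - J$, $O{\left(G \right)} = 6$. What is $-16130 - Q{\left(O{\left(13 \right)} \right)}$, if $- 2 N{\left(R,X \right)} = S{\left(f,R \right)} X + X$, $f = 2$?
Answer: $-16148$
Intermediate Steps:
$N{\left(R,X \right)} = - \frac{X}{2} - \frac{X \left(-1 - R\right)}{2}$ ($N{\left(R,X \right)} = - \frac{\left(-1 - R\right) X + X}{2} = - \frac{X \left(-1 - R\right) + X}{2} = - \frac{X + X \left(-1 - R\right)}{2} = - \frac{X}{2} - \frac{X \left(-1 - R\right)}{2}$)
$Q{\left(w \right)} = \frac{w^{2}}{2}$ ($Q{\left(w \right)} = \frac{w w}{2} = \frac{w^{2}}{2}$)
$-16130 - Q{\left(O{\left(13 \right)} \right)} = -16130 - \frac{6^{2}}{2} = -16130 - \frac{1}{2} \cdot 36 = -16130 - 18 = -16148$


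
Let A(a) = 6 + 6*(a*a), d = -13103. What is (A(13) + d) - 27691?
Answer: -39774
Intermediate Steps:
A(a) = 6 + 6*a²
(A(13) + d) - 27691 = ((6 + 6*13²) - 13103) - 27691 = ((6 + 6*169) - 13103) - 27691 = ((6 + 1014) - 13103) - 27691 = (1020 - 13103) - 27691 = -12083 - 27691 = -39774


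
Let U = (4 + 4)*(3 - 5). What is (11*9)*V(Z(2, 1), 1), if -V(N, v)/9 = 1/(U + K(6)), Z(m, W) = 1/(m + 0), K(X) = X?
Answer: 891/10 ≈ 89.100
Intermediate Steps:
U = -16 (U = 8*(-2) = -16)
Z(m, W) = 1/m
V(N, v) = 9/10 (V(N, v) = -9/(-16 + 6) = -9/(-10) = -9*(-⅒) = 9/10)
(11*9)*V(Z(2, 1), 1) = (11*9)*(9/10) = 99*(9/10) = 891/10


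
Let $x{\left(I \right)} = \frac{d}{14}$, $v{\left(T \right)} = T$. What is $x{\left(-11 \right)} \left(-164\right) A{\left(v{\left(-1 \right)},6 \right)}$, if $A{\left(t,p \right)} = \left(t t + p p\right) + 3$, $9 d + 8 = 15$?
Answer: $- \frac{3280}{9} \approx -364.44$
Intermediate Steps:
$d = \frac{7}{9}$ ($d = - \frac{8}{9} + \frac{1}{9} \cdot 15 = - \frac{8}{9} + \frac{5}{3} = \frac{7}{9} \approx 0.77778$)
$A{\left(t,p \right)} = 3 + p^{2} + t^{2}$ ($A{\left(t,p \right)} = \left(t^{2} + p^{2}\right) + 3 = \left(p^{2} + t^{2}\right) + 3 = 3 + p^{2} + t^{2}$)
$x{\left(I \right)} = \frac{1}{18}$ ($x{\left(I \right)} = \frac{7}{9 \cdot 14} = \frac{7}{9} \cdot \frac{1}{14} = \frac{1}{18}$)
$x{\left(-11 \right)} \left(-164\right) A{\left(v{\left(-1 \right)},6 \right)} = \frac{1}{18} \left(-164\right) \left(3 + 6^{2} + \left(-1\right)^{2}\right) = - \frac{82 \left(3 + 36 + 1\right)}{9} = \left(- \frac{82}{9}\right) 40 = - \frac{3280}{9}$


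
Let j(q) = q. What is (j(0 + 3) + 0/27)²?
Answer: 9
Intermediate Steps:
(j(0 + 3) + 0/27)² = ((0 + 3) + 0/27)² = (3 + 0*(1/27))² = (3 + 0)² = 3² = 9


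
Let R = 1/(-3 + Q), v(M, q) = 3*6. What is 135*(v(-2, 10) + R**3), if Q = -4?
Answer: 833355/343 ≈ 2429.6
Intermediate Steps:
v(M, q) = 18
R = -1/7 (R = 1/(-3 - 4) = 1/(-7) = -1/7 ≈ -0.14286)
135*(v(-2, 10) + R**3) = 135*(18 + (-1/7)**3) = 135*(18 - 1/343) = 135*(6173/343) = 833355/343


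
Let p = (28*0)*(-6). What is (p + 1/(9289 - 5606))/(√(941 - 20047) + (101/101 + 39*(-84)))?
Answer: -3275/39572844273 - I*√19106/39572844273 ≈ -8.2759e-8 - 3.4929e-9*I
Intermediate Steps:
p = 0 (p = 0*(-6) = 0)
(p + 1/(9289 - 5606))/(√(941 - 20047) + (101/101 + 39*(-84))) = (0 + 1/(9289 - 5606))/(√(941 - 20047) + (101/101 + 39*(-84))) = (0 + 1/3683)/(√(-19106) + (101*(1/101) - 3276)) = (0 + 1/3683)/(I*√19106 + (1 - 3276)) = 1/(3683*(I*√19106 - 3275)) = 1/(3683*(-3275 + I*√19106))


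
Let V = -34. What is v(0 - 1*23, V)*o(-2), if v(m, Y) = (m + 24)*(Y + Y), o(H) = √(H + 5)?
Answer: -68*√3 ≈ -117.78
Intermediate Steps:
o(H) = √(5 + H)
v(m, Y) = 2*Y*(24 + m) (v(m, Y) = (24 + m)*(2*Y) = 2*Y*(24 + m))
v(0 - 1*23, V)*o(-2) = (2*(-34)*(24 + (0 - 1*23)))*√(5 - 2) = (2*(-34)*(24 + (0 - 23)))*√3 = (2*(-34)*(24 - 23))*√3 = (2*(-34)*1)*√3 = -68*√3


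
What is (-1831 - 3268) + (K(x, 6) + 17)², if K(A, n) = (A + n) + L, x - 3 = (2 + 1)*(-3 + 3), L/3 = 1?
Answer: -4258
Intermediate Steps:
L = 3 (L = 3*1 = 3)
x = 3 (x = 3 + (2 + 1)*(-3 + 3) = 3 + 3*0 = 3 + 0 = 3)
K(A, n) = 3 + A + n (K(A, n) = (A + n) + 3 = 3 + A + n)
(-1831 - 3268) + (K(x, 6) + 17)² = (-1831 - 3268) + ((3 + 3 + 6) + 17)² = -5099 + (12 + 17)² = -5099 + 29² = -5099 + 841 = -4258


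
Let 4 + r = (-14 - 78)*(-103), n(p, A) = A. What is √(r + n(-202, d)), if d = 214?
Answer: √9686 ≈ 98.417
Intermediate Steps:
r = 9472 (r = -4 + (-14 - 78)*(-103) = -4 - 92*(-103) = -4 + 9476 = 9472)
√(r + n(-202, d)) = √(9472 + 214) = √9686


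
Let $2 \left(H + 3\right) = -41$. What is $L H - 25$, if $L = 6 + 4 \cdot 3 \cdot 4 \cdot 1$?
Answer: $-1294$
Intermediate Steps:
$H = - \frac{47}{2}$ ($H = -3 + \frac{1}{2} \left(-41\right) = -3 - \frac{41}{2} = - \frac{47}{2} \approx -23.5$)
$L = 54$ ($L = 6 + 12 \cdot 4 \cdot 1 = 6 + 48 \cdot 1 = 6 + 48 = 54$)
$L H - 25 = 54 \left(- \frac{47}{2}\right) - 25 = -1269 - 25 = -1294$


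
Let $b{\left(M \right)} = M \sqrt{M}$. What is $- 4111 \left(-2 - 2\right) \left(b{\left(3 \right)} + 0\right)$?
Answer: $49332 \sqrt{3} \approx 85446.0$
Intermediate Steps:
$b{\left(M \right)} = M^{\frac{3}{2}}$
$- 4111 \left(-2 - 2\right) \left(b{\left(3 \right)} + 0\right) = - 4111 \left(-2 - 2\right) \left(3^{\frac{3}{2}} + 0\right) = - 4111 \left(- 4 \left(3 \sqrt{3} + 0\right)\right) = - 4111 \left(- 4 \cdot 3 \sqrt{3}\right) = - 4111 \left(- 12 \sqrt{3}\right) = 49332 \sqrt{3}$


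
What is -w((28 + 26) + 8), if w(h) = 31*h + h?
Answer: -1984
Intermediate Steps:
w(h) = 32*h
-w((28 + 26) + 8) = -32*((28 + 26) + 8) = -32*(54 + 8) = -32*62 = -1*1984 = -1984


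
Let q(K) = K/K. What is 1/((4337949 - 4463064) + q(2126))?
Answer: -1/125114 ≈ -7.9927e-6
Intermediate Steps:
q(K) = 1
1/((4337949 - 4463064) + q(2126)) = 1/((4337949 - 4463064) + 1) = 1/(-125115 + 1) = 1/(-125114) = -1/125114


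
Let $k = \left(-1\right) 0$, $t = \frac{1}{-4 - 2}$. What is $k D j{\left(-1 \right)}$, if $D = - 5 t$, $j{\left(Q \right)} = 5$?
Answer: $0$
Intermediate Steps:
$t = - \frac{1}{6}$ ($t = \frac{1}{-6} = - \frac{1}{6} \approx -0.16667$)
$k = 0$
$D = \frac{5}{6}$ ($D = \left(-5\right) \left(- \frac{1}{6}\right) = \frac{5}{6} \approx 0.83333$)
$k D j{\left(-1 \right)} = 0 \cdot \frac{5}{6} \cdot 5 = 0 \cdot 5 = 0$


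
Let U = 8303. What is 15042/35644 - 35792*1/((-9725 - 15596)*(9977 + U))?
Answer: 435233401313/1031153919670 ≈ 0.42208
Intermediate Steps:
15042/35644 - 35792*1/((-9725 - 15596)*(9977 + U)) = 15042/35644 - 35792*1/((-9725 - 15596)*(9977 + 8303)) = 15042*(1/35644) - 35792/(18280*(-25321)) = 7521/17822 - 35792/(-462867880) = 7521/17822 - 35792*(-1/462867880) = 7521/17822 + 4474/57858485 = 435233401313/1031153919670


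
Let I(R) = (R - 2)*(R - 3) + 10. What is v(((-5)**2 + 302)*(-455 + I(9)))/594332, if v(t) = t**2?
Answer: 560201031/19172 ≈ 29220.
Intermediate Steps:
I(R) = 10 + (-3 + R)*(-2 + R) (I(R) = (-2 + R)*(-3 + R) + 10 = (-3 + R)*(-2 + R) + 10 = 10 + (-3 + R)*(-2 + R))
v(((-5)**2 + 302)*(-455 + I(9)))/594332 = (((-5)**2 + 302)*(-455 + (16 + 9**2 - 5*9)))**2/594332 = ((25 + 302)*(-455 + (16 + 81 - 45)))**2*(1/594332) = (327*(-455 + 52))**2*(1/594332) = (327*(-403))**2*(1/594332) = (-131781)**2*(1/594332) = 17366231961*(1/594332) = 560201031/19172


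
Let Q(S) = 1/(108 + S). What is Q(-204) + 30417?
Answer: 2920031/96 ≈ 30417.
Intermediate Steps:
Q(-204) + 30417 = 1/(108 - 204) + 30417 = 1/(-96) + 30417 = -1/96 + 30417 = 2920031/96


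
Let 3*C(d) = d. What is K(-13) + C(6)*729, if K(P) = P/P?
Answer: 1459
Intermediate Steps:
C(d) = d/3
K(P) = 1
K(-13) + C(6)*729 = 1 + ((1/3)*6)*729 = 1 + 2*729 = 1 + 1458 = 1459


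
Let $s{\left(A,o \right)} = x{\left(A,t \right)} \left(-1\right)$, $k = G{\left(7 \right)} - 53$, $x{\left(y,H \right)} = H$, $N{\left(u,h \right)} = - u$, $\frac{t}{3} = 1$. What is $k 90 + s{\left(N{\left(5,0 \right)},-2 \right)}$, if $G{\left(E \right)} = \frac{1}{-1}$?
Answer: $-4863$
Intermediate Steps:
$t = 3$ ($t = 3 \cdot 1 = 3$)
$G{\left(E \right)} = -1$
$k = -54$ ($k = -1 - 53 = -54$)
$s{\left(A,o \right)} = -3$ ($s{\left(A,o \right)} = 3 \left(-1\right) = -3$)
$k 90 + s{\left(N{\left(5,0 \right)},-2 \right)} = \left(-54\right) 90 - 3 = -4860 - 3 = -4863$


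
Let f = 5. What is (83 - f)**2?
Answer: 6084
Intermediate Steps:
(83 - f)**2 = (83 - 1*5)**2 = (83 - 5)**2 = 78**2 = 6084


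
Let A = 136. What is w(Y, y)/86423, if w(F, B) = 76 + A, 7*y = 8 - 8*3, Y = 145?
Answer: 212/86423 ≈ 0.0024531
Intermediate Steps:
y = -16/7 (y = (8 - 8*3)/7 = (8 - 24)/7 = (1/7)*(-16) = -16/7 ≈ -2.2857)
w(F, B) = 212 (w(F, B) = 76 + 136 = 212)
w(Y, y)/86423 = 212/86423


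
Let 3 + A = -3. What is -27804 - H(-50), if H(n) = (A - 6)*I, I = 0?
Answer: -27804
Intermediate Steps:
A = -6 (A = -3 - 3 = -6)
H(n) = 0 (H(n) = (-6 - 6)*0 = -12*0 = 0)
-27804 - H(-50) = -27804 - 1*0 = -27804 + 0 = -27804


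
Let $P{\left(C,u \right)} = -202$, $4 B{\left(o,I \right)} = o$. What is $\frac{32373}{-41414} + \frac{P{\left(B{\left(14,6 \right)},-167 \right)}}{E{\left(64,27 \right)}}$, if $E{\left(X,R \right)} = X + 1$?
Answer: $- \frac{10469873}{2691910} \approx -3.8894$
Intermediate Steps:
$B{\left(o,I \right)} = \frac{o}{4}$
$E{\left(X,R \right)} = 1 + X$
$\frac{32373}{-41414} + \frac{P{\left(B{\left(14,6 \right)},-167 \right)}}{E{\left(64,27 \right)}} = \frac{32373}{-41414} - \frac{202}{1 + 64} = 32373 \left(- \frac{1}{41414}\right) - \frac{202}{65} = - \frac{32373}{41414} - \frac{202}{65} = - \frac{10469873}{2691910}$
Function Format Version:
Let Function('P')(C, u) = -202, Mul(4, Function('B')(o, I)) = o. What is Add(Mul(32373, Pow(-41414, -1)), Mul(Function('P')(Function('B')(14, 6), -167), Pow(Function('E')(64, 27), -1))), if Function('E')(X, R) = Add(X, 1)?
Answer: Rational(-10469873, 2691910) ≈ -3.8894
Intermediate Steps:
Function('B')(o, I) = Mul(Rational(1, 4), o)
Function('E')(X, R) = Add(1, X)
Add(Mul(32373, Pow(-41414, -1)), Mul(Function('P')(Function('B')(14, 6), -167), Pow(Function('E')(64, 27), -1))) = Add(Mul(32373, Pow(-41414, -1)), Mul(-202, Pow(Add(1, 64), -1))) = Add(Mul(32373, Rational(-1, 41414)), Mul(-202, Pow(65, -1))) = Add(Rational(-32373, 41414), Mul(-202, Rational(1, 65))) = Add(Rational(-32373, 41414), Rational(-202, 65)) = Rational(-10469873, 2691910)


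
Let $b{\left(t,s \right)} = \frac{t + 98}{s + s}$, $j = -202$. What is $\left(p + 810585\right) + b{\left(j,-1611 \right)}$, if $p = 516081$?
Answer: $\frac{2137258978}{1611} \approx 1.3267 \cdot 10^{6}$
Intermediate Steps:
$b{\left(t,s \right)} = \frac{98 + t}{2 s}$
$\left(p + 810585\right) + b{\left(j,-1611 \right)} = \left(516081 + 810585\right) + \frac{98 - 202}{2 \left(-1611\right)} = 1326666 + \frac{1}{2} \left(- \frac{1}{1611}\right) \left(-104\right) = 1326666 + \frac{52}{1611} = \frac{2137258978}{1611}$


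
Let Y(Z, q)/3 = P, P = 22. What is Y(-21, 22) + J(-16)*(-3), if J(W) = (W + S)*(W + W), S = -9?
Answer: -2334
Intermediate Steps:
Y(Z, q) = 66 (Y(Z, q) = 3*22 = 66)
J(W) = 2*W*(-9 + W) (J(W) = (W - 9)*(W + W) = (-9 + W)*(2*W) = 2*W*(-9 + W))
Y(-21, 22) + J(-16)*(-3) = 66 + (2*(-16)*(-9 - 16))*(-3) = 66 + (2*(-16)*(-25))*(-3) = 66 + 800*(-3) = 66 - 2400 = -2334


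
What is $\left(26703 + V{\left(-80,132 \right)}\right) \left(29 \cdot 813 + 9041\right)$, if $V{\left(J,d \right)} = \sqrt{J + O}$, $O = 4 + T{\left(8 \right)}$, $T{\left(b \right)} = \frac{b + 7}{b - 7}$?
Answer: $870998454 + 32618 i \sqrt{61} \approx 8.71 \cdot 10^{8} + 2.5475 \cdot 10^{5} i$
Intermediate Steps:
$T{\left(b \right)} = \frac{7 + b}{-7 + b}$
$O = 19$ ($O = 4 + \frac{7 + 8}{-7 + 8} = 4 + 1^{-1} \cdot 15 = 4 + 1 \cdot 15 = 4 + 15 = 19$)
$V{\left(J,d \right)} = \sqrt{19 + J}$ ($V{\left(J,d \right)} = \sqrt{J + 19} = \sqrt{19 + J}$)
$\left(26703 + V{\left(-80,132 \right)}\right) \left(29 \cdot 813 + 9041\right) = \left(26703 + \sqrt{19 - 80}\right) \left(29 \cdot 813 + 9041\right) = \left(26703 + \sqrt{-61}\right) \left(23577 + 9041\right) = \left(26703 + i \sqrt{61}\right) 32618 = 870998454 + 32618 i \sqrt{61}$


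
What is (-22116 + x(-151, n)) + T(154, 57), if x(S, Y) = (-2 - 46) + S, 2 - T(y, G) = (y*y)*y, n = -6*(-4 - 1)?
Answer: -3674577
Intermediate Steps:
n = 30 (n = -6*(-5) = 30)
T(y, G) = 2 - y³ (T(y, G) = 2 - y*y*y = 2 - y²*y = 2 - y³)
x(S, Y) = -48 + S
(-22116 + x(-151, n)) + T(154, 57) = (-22116 + (-48 - 151)) + (2 - 1*154³) = (-22116 - 199) + (2 - 1*3652264) = -22315 + (2 - 3652264) = -22315 - 3652262 = -3674577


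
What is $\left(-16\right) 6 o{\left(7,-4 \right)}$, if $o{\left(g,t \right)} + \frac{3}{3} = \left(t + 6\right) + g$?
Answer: $-768$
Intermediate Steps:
$o{\left(g,t \right)} = 5 + g + t$ ($o{\left(g,t \right)} = -1 + \left(\left(t + 6\right) + g\right) = -1 + \left(\left(6 + t\right) + g\right) = -1 + \left(6 + g + t\right) = 5 + g + t$)
$\left(-16\right) 6 o{\left(7,-4 \right)} = \left(-16\right) 6 \left(5 + 7 - 4\right) = \left(-96\right) 8 = -768$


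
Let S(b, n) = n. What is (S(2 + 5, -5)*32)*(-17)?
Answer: 2720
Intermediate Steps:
(S(2 + 5, -5)*32)*(-17) = -5*32*(-17) = -160*(-17) = 2720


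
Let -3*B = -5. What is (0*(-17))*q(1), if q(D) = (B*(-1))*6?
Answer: 0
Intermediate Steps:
B = 5/3 (B = -⅓*(-5) = 5/3 ≈ 1.6667)
q(D) = -10 (q(D) = ((5/3)*(-1))*6 = -5/3*6 = -10)
(0*(-17))*q(1) = (0*(-17))*(-10) = 0*(-10) = 0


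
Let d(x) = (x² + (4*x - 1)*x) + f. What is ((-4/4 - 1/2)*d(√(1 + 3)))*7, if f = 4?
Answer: -231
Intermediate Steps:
d(x) = 4 + x² + x*(-1 + 4*x) (d(x) = (x² + (4*x - 1)*x) + 4 = (x² + (-1 + 4*x)*x) + 4 = (x² + x*(-1 + 4*x)) + 4 = 4 + x² + x*(-1 + 4*x))
((-4/4 - 1/2)*d(√(1 + 3)))*7 = ((-4/4 - 1/2)*(4 - √(1 + 3) + 5*(√(1 + 3))²))*7 = ((-4*¼ - 1*½)*(4 - √4 + 5*(√4)²))*7 = ((-1 - ½)*(4 - 1*2 + 5*2²))*7 = -3*(4 - 2 + 5*4)/2*7 = -3*(4 - 2 + 20)/2*7 = -3/2*22*7 = -33*7 = -231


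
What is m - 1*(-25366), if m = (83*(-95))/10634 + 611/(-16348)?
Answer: 2204803766979/86922316 ≈ 25365.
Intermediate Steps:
m = -67700677/86922316 (m = -7885*1/10634 + 611*(-1/16348) = -7885/10634 - 611/16348 = -67700677/86922316 ≈ -0.77886)
m - 1*(-25366) = -67700677/86922316 - 1*(-25366) = -67700677/86922316 + 25366 = 2204803766979/86922316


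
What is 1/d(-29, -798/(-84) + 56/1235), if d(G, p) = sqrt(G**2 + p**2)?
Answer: 2470*sqrt(6761869)/196094201 ≈ 0.032754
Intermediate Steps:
1/d(-29, -798/(-84) + 56/1235) = 1/(sqrt((-29)**2 + (-798/(-84) + 56/1235)**2)) = 1/(sqrt(841 + (-798*(-1/84) + 56*(1/1235))**2)) = 1/(sqrt(841 + (19/2 + 56/1235)**2)) = 1/(sqrt(841 + (23577/2470)**2)) = 1/(sqrt(841 + 555874929/6100900)) = 1/(sqrt(5686731829/6100900)) = 1/(29*sqrt(6761869)/2470) = 2470*sqrt(6761869)/196094201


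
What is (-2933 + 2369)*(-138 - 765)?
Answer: 509292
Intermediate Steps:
(-2933 + 2369)*(-138 - 765) = -564*(-903) = 509292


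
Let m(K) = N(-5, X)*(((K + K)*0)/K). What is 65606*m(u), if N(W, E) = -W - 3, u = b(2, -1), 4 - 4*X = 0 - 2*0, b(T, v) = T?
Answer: 0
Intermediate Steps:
X = 1 (X = 1 - (0 - 2*0)/4 = 1 - (0 + 0)/4 = 1 - ¼*0 = 1 + 0 = 1)
u = 2
N(W, E) = -3 - W
m(K) = 0 (m(K) = (-3 - 1*(-5))*(((K + K)*0)/K) = (-3 + 5)*(((2*K)*0)/K) = 2*(0/K) = 2*0 = 0)
65606*m(u) = 65606*0 = 0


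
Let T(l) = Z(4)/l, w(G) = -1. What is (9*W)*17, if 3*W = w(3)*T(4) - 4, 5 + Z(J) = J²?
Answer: -1377/4 ≈ -344.25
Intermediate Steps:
Z(J) = -5 + J²
T(l) = 11/l (T(l) = (-5 + 4²)/l = (-5 + 16)/l = 11/l)
W = -9/4 (W = (-11/4 - 4)/3 = (⅓)*(-27/4) = -9/4 ≈ -2.2500)
(9*W)*17 = (9*(-9/4))*17 = -81/4*17 = -1377/4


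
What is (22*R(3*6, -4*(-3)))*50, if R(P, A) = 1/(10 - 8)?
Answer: 550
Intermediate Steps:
R(P, A) = ½ (R(P, A) = 1/2 = ½)
(22*R(3*6, -4*(-3)))*50 = (22*(½))*50 = 11*50 = 550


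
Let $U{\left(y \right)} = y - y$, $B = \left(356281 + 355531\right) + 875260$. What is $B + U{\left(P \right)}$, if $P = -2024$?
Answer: $1587072$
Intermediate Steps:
$B = 1587072$ ($B = 711812 + 875260 = 1587072$)
$U{\left(y \right)} = 0$
$B + U{\left(P \right)} = 1587072 + 0 = 1587072$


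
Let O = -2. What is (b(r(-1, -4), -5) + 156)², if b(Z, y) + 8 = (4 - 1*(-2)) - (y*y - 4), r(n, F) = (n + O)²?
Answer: 17689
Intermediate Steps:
r(n, F) = (-2 + n)² (r(n, F) = (n - 2)² = (-2 + n)²)
b(Z, y) = 2 - y² (b(Z, y) = -8 + ((4 - 1*(-2)) - (y*y - 4)) = -8 + ((4 + 2) - (y² - 4)) = -8 + (6 - (-4 + y²)) = -8 + (6 + (4 - y²)) = -8 + (10 - y²) = 2 - y²)
(b(r(-1, -4), -5) + 156)² = ((2 - 1*(-5)²) + 156)² = ((2 - 1*25) + 156)² = ((2 - 25) + 156)² = (-23 + 156)² = 133² = 17689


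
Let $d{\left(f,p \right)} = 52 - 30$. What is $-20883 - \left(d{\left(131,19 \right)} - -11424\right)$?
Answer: $-32329$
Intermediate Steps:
$d{\left(f,p \right)} = 22$
$-20883 - \left(d{\left(131,19 \right)} - -11424\right) = -20883 - \left(22 - -11424\right) = -20883 - \left(22 + 11424\right) = -20883 - 11446 = -32329$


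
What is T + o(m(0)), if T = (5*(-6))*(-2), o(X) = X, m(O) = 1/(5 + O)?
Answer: 301/5 ≈ 60.200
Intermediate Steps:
T = 60 (T = -30*(-2) = 60)
T + o(m(0)) = 60 + 1/(5 + 0) = 60 + 1/5 = 301/5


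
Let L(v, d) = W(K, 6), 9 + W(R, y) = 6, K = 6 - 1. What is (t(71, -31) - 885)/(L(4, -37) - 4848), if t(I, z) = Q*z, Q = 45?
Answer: 760/1617 ≈ 0.47001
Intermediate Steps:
K = 5
W(R, y) = -3 (W(R, y) = -9 + 6 = -3)
L(v, d) = -3
t(I, z) = 45*z
(t(71, -31) - 885)/(L(4, -37) - 4848) = (45*(-31) - 885)/(-3 - 4848) = (-1395 - 885)/(-4851) = -2280*(-1/4851) = 760/1617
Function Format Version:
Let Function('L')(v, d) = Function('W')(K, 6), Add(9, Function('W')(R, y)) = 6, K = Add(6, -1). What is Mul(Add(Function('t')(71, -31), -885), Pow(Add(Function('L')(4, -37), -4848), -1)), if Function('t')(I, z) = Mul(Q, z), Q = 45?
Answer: Rational(760, 1617) ≈ 0.47001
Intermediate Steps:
K = 5
Function('W')(R, y) = -3 (Function('W')(R, y) = Add(-9, 6) = -3)
Function('L')(v, d) = -3
Function('t')(I, z) = Mul(45, z)
Mul(Add(Function('t')(71, -31), -885), Pow(Add(Function('L')(4, -37), -4848), -1)) = Mul(Add(Mul(45, -31), -885), Pow(Add(-3, -4848), -1)) = Mul(Add(-1395, -885), Pow(-4851, -1)) = Mul(-2280, Rational(-1, 4851)) = Rational(760, 1617)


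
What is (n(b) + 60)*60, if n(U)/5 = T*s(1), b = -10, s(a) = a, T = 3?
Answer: 4500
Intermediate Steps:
n(U) = 15 (n(U) = 5*(3*1) = 5*3 = 15)
(n(b) + 60)*60 = (15 + 60)*60 = 75*60 = 4500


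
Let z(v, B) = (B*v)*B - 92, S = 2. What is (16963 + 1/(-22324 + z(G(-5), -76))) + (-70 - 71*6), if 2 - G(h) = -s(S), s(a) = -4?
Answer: 559351055/33968 ≈ 16467.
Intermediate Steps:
G(h) = -2 (G(h) = 2 - (-1)*(-4) = 2 - 1*4 = 2 - 4 = -2)
z(v, B) = -92 + v*B² (z(v, B) = v*B² - 92 = -92 + v*B²)
(16963 + 1/(-22324 + z(G(-5), -76))) + (-70 - 71*6) = (16963 + 1/(-22324 + (-92 - 2*(-76)²))) + (-70 - 71*6) = (16963 + 1/(-22324 + (-92 - 2*5776))) + (-70 - 426) = (16963 + 1/(-22324 + (-92 - 11552))) - 496 = (16963 + 1/(-22324 - 11644)) - 496 = (16963 + 1/(-33968)) - 496 = (16963 - 1/33968) - 496 = 576199183/33968 - 496 = 559351055/33968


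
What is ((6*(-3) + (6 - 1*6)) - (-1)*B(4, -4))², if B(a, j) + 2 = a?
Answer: 256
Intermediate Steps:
B(a, j) = -2 + a
((6*(-3) + (6 - 1*6)) - (-1)*B(4, -4))² = ((6*(-3) + (6 - 1*6)) - (-1)*(-2 + 4))² = ((-18 + (6 - 6)) - (-1)*2)² = ((-18 + 0) - 1*(-2))² = (-18 + 2)² = (-16)² = 256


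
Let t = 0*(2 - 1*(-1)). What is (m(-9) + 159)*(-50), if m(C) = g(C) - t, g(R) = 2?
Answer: -8050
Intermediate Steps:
t = 0 (t = 0*(2 + 1) = 0*3 = 0)
m(C) = 2 (m(C) = 2 - 1*0 = 2 + 0 = 2)
(m(-9) + 159)*(-50) = (2 + 159)*(-50) = 161*(-50) = -8050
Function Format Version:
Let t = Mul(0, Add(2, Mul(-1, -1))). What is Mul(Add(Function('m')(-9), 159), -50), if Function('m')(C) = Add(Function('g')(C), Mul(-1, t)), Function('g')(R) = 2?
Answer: -8050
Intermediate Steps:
t = 0 (t = Mul(0, Add(2, 1)) = Mul(0, 3) = 0)
Function('m')(C) = 2 (Function('m')(C) = Add(2, Mul(-1, 0)) = Add(2, 0) = 2)
Mul(Add(Function('m')(-9), 159), -50) = Mul(Add(2, 159), -50) = Mul(161, -50) = -8050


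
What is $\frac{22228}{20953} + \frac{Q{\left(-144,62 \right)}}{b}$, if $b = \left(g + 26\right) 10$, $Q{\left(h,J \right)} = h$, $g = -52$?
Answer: $\frac{2199128}{1361945} \approx 1.6147$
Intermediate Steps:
$b = -260$ ($b = \left(-52 + 26\right) 10 = \left(-26\right) 10 = -260$)
$\frac{22228}{20953} + \frac{Q{\left(-144,62 \right)}}{b} = \frac{22228}{20953} - \frac{144}{-260} = 22228 \cdot \frac{1}{20953} - - \frac{36}{65} = \frac{22228}{20953} + \frac{36}{65} = \frac{2199128}{1361945}$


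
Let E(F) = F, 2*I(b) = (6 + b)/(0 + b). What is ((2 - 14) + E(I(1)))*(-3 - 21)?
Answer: 204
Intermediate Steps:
I(b) = (6 + b)/(2*b) (I(b) = ((6 + b)/(0 + b))/2 = ((6 + b)/b)/2 = (6 + b)/(2*b))
((2 - 14) + E(I(1)))*(-3 - 21) = ((2 - 14) + (1/2)*(6 + 1)/1)*(-3 - 21) = (-12 + (1/2)*1*7)*(-24) = (-12 + 7/2)*(-24) = -17/2*(-24) = 204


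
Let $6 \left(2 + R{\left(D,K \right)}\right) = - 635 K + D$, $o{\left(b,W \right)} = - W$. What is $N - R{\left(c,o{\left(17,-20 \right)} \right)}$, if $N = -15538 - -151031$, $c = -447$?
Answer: $\frac{826117}{6} \approx 1.3769 \cdot 10^{5}$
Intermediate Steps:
$R{\left(D,K \right)} = -2 - \frac{635 K}{6} + \frac{D}{6}$ ($R{\left(D,K \right)} = -2 + \frac{- 635 K + D}{6} = -2 + \frac{D - 635 K}{6} = -2 + \left(- \frac{635 K}{6} + \frac{D}{6}\right) = -2 - \frac{635 K}{6} + \frac{D}{6}$)
$N = 135493$ ($N = -15538 + 151031 = 135493$)
$N - R{\left(c,o{\left(17,-20 \right)} \right)} = 135493 - \left(-2 - \frac{635 \left(\left(-1\right) \left(-20\right)\right)}{6} + \frac{1}{6} \left(-447\right)\right) = 135493 - \left(-2 - \frac{6350}{3} - \frac{149}{2}\right) = 135493 - - \frac{13159}{6} = 135493 + \frac{13159}{6} = \frac{826117}{6}$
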